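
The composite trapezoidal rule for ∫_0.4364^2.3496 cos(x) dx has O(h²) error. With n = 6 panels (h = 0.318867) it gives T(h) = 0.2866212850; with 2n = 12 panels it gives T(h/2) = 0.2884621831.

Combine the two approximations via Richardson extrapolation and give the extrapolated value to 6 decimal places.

The method has order 2: 2^2 = 4.
4×0.2884621831 = 1.1538487324; 1.1538487324 − 0.2866212850 = 0.8672274474
R = 0.8672274474/3 = 0.2890758158
Shift from A(h/2): +0.0006136327.

0.289076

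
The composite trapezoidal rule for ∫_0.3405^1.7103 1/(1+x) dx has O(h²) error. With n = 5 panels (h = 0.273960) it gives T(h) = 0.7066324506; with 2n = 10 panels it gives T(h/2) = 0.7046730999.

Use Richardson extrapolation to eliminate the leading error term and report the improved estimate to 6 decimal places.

Order 2 gives 2^r = 4 and 2^r − 1 = 3.
Numerator 4*A(h/2) − A(h) = 4*0.7046730999 − 0.7066324506 = 2.1120599490
Divide by 2^2 − 1 = 3.
R = 2.1120599490/3 = 0.7040199830

0.704020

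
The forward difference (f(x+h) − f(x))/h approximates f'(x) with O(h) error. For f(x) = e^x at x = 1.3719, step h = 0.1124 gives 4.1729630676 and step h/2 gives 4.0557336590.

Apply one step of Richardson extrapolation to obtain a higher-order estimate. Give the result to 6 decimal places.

3.938504

r = 1, so 2^r = 2.
2*4.0557336590 = 8.1114673180; 8.1114673180 − 4.1729630676 = 3.9385042504
Extrapolated: 3.9385042504 / 1 = 3.9385042504
Shift from A(h/2): −0.1172294086.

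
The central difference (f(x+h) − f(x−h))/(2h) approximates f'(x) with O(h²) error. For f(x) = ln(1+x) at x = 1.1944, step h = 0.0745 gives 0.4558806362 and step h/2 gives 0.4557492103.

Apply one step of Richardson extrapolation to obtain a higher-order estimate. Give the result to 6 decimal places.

0.455705

Method order is 2; weight 2^2 = 4.
4 × 0.4557492103 = 1.8229968412; 1.8229968412 − 0.4558806362 = 1.3671162050
Denominator 4 − 1 = 3.
R = 1.3671162050/3 = 0.4557054017
Shift from A(h/2): −0.0000438086.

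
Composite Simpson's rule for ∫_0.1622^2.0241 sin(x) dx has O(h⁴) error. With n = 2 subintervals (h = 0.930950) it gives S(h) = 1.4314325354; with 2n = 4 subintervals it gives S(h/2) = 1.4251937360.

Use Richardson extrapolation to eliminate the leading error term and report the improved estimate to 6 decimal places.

r = 4, so 2^r = 16.
16 × 1.4251937360 − 1.4314325354 = 21.3716672406
21.3716672406 ÷ 15 = 1.4247778160
Gap between inputs: 6.239e-03; correction applied: −0.0004159200.

1.424778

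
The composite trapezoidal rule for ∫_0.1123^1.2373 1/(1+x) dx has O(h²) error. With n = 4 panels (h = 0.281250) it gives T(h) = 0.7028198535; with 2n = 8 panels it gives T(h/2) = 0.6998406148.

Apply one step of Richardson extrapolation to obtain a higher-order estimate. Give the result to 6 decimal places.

The method has order 2: 2^2 = 4.
4*0.6998406148 − 0.7028198535 = 2.0965426057
R = 2.0965426057/3 = 0.6988475352
Gap between inputs: 2.979e-03; correction applied: −0.0009930796.

0.698848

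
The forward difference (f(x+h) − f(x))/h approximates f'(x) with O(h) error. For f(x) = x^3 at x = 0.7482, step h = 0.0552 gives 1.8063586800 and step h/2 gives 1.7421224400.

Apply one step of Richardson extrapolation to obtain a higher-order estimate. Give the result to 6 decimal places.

Error is O(h^1); halving h shrinks it by 2^1 = 2.
2^1×A(h/2) = 3.4842448800; minus A(h) gives 1.6778862000.
Divide by 2^1 − 1 = 1.
(2×1.7421224400 − 1.8063586800)/(2 − 1) = 1.6778862000
Shift from A(h/2): −0.0642362400.

1.677886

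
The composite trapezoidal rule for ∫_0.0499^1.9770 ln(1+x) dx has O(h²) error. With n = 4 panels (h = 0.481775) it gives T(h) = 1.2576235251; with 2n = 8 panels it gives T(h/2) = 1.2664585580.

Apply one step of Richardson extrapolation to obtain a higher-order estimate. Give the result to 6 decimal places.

1.269404

The method has order 2: 2^2 = 4.
4×1.2664585580 = 5.0658342320; subtract 1.2576235251 → 3.8082107069
Denominator 4 − 1 = 3.
R = 3.8082107069/3 = 1.2694035690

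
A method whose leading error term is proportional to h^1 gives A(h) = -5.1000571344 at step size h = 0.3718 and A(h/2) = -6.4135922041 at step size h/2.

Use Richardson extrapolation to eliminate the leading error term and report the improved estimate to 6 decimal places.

-7.727127

Method order is 1; weight 2^1 = 2.
2*(-6.4135922041) = -12.8271844082; subtract (-5.1000571344) → -7.7271272738
Extrapolated: (-7.7271272738) / 1 = -7.7271272738
Correction |R − A(h/2)| = 1.314e+00; gap |A(h/2) − A(h)| = 1.314e+00.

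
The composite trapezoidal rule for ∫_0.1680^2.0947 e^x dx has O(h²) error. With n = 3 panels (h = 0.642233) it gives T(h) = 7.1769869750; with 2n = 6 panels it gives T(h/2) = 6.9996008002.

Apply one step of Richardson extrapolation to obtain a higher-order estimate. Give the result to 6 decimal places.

With r = 2 the leading error scales as h^2, so the weight is 2^2 = 4.
2^2·A(h/2) = 27.9984032008; minus A(h) gives 20.8214162258.
20.8214162258 ÷ 3 = 6.9404720753

6.940472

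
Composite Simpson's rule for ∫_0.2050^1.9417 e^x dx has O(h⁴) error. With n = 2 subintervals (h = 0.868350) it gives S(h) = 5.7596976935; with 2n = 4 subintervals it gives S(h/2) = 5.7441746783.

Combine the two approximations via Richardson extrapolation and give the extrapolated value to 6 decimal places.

5.743140

Leading term ∝ h^4; use weight 16 = 2^4.
16*5.7441746783 − 5.7596976935 = 86.1470971593
Divide by 2^4 − 1 = 15.
So the Richardson estimate is 5.7431398106.
Correction |R − A(h/2)| = 1.035e-03; gap |A(h/2) − A(h)| = 1.552e-02.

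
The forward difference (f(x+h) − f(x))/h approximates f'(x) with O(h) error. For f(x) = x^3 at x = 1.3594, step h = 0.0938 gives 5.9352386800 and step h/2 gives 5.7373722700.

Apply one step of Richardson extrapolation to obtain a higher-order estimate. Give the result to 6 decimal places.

5.539506

Order 1 gives 2^r = 2 and 2^r − 1 = 1.
A(h/2) − A(h) = 5.7373722700 − 5.9352386800 = -0.1978664100
Divide by 2^1 − 1 = 1: (-0.1978664100)/1 = -0.1978664100
R = A(h/2) + (A(h/2) − A(h))/1 = 5.7373722700 − 0.1978664100 = 5.5395058600
Shift from A(h/2): −0.1978664100.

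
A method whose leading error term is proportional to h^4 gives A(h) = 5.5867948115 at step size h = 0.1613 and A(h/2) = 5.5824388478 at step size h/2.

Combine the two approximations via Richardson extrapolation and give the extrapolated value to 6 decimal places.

Error is O(h^4); halving h shrinks it by 2^4 = 16.
16×5.5824388478 = 89.3190215648; 89.3190215648 − 5.5867948115 = 83.7322267533
Denominator 16 − 1 = 15.
83.7322267533 ÷ 15 = 5.5821484502

5.582148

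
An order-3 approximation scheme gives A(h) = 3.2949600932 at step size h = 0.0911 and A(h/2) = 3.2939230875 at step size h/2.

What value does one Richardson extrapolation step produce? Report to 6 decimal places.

3.293775

Method order is 3; weight 2^3 = 8.
8 × 3.2939230875 = 26.3513847000; subtract 3.2949600932 → 23.0564246068
Denominator 8 − 1 = 7.
Result: 3.2937749438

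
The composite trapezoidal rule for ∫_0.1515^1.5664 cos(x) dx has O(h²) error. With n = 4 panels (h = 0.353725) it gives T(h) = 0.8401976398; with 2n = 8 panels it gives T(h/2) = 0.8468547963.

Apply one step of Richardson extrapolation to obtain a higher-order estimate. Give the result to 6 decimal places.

0.849074

Leading term ∝ h^2; use weight 4 = 2^2.
Top: 4(0.8468547963) − (0.8401976398) = 2.5472215454
Denominator 4 − 1 = 3.
Result: 0.8490738485
Correction |R − A(h/2)| = 2.219e-03; gap |A(h/2) − A(h)| = 6.657e-03.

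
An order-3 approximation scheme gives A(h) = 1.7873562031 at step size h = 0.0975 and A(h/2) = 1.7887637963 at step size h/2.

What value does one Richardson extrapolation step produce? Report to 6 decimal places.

Error is O(h^3); halving h shrinks it by 2^3 = 8.
8·1.7887637963 − 1.7873562031 = 12.5227541673
R = 12.5227541673/7 = 1.7889648810

1.788965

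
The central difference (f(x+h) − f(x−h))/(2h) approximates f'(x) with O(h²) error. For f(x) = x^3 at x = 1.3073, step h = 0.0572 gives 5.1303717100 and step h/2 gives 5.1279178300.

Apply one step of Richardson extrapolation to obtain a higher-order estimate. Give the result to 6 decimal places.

With r = 2 the leading error scales as h^2, so the weight is 2^2 = 4.
4 × 5.1279178300 = 20.5116713200; 20.5116713200 − 5.1303717100 = 15.3812996100
Divide by 2^2 − 1 = 3.
R = 15.3812996100/3 = 5.1270998700

5.127100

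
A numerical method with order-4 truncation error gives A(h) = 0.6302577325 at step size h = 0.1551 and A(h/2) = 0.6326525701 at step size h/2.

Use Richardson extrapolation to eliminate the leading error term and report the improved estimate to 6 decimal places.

Order 4 gives 2^r = 16 and 2^r − 1 = 15.
16×0.6326525701 − 0.6302577325 = 9.4921833891
Divide by 2^4 − 1 = 15.
(16×0.6326525701 − 0.6302577325)/(16 − 1) = 0.6328122259

0.632812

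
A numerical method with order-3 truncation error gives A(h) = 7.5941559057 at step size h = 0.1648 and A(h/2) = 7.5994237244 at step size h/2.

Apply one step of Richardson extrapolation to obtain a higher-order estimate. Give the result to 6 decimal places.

7.600176

Order 3 gives 2^r = 8 and 2^r − 1 = 7.
Top: 8(7.5994237244) − (7.5941559057) = 53.2012338895
Divide by 2^3 − 1 = 7.
(8×7.5994237244 − 7.5941559057)/(8 − 1) = 7.6001762699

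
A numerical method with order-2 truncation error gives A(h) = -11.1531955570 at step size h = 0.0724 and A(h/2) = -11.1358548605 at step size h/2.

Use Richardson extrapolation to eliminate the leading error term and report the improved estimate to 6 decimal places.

-11.130075

r = 2: numerator weight 4, denominator 3.
4×(-11.1358548605) = -44.5434194420; (-44.5434194420) − (-11.1531955570) = -33.3902238850
Divide by 2^2 − 1 = 3.
R = (-33.3902238850)/3 = -11.1300746283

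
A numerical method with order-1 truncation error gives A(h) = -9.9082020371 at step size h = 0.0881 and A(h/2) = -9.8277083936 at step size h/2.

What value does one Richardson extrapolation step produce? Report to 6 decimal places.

-9.747215

Leading term ∝ h^1; use weight 2 = 2^1.
Numerator 2×A(h/2) − A(h) = 2×(-9.8277083936) − (-9.9082020371) = -9.7472147501
Extrapolated: (-9.7472147501) / 1 = -9.7472147501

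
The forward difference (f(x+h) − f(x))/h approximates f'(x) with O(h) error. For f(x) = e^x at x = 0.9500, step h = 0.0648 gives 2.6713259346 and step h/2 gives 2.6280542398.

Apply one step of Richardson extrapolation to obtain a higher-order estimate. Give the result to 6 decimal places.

2.584783

Order 1 gives 2^r = 2 and 2^r − 1 = 1.
2^1*A(h/2) = 5.2561084796; minus A(h) gives 2.5847825450.
R = 2.5847825450/1 = 2.5847825450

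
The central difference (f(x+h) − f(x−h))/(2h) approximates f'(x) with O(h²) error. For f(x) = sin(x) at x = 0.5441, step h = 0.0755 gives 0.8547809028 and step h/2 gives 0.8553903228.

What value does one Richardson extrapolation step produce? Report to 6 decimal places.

With r = 2 the leading error scales as h^2, so the weight is 2^2 = 4.
Numerator 4*A(h/2) − A(h) = 4*0.8553903228 − 0.8547809028 = 2.5667803884
(4*0.8553903228 − 0.8547809028)/(4 − 1) = 0.8555934628
Shift from A(h/2): +0.0002031400.

0.855593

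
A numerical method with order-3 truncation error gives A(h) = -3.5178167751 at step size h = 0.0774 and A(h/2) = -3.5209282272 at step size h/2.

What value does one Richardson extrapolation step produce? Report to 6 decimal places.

r = 3: numerator weight 8, denominator 7.
A(h/2) − A(h) = -3.5209282272 − (-3.5178167751) = -0.0031114521
Divide by 2^3 − 1 = 7: (-0.0031114521)/7 = -0.0004444932
R = -3.5209282272 − 0.0004444932 = -3.5213727204
Gap between inputs: 3.111e-03; correction applied: −0.0004444932.

-3.521373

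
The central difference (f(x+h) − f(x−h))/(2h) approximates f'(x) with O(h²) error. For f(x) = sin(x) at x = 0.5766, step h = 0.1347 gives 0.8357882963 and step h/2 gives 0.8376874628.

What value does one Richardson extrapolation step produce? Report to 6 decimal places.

Method order is 2; weight 2^2 = 4.
Weighted: 3.3507498512 − 0.8357882963 = 2.5149615549
(4×0.8376874628 − 0.8357882963)/(4 − 1) = 0.8383205183

0.838321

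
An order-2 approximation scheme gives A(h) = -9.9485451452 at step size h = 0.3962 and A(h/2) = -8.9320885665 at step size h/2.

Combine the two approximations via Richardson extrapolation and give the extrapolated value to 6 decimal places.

-8.593270

r = 2, so 2^r = 4.
A(h/2) − A(h) = -8.9320885665 − (-9.9485451452) = 1.0164565787
Correction (A(h/2) − A(h))/(4 − 1) = 1.0164565787/3 = 0.3388188596
R = -8.9320885665 + 0.3388188596 = -8.5932697069
Correction |R − A(h/2)| = 3.388e-01; gap |A(h/2) − A(h)| = 1.016e+00.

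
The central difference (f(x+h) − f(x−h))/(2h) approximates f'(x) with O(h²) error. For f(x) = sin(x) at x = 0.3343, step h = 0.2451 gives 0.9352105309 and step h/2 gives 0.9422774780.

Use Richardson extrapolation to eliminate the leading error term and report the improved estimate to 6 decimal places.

0.944633

r = 2: numerator weight 4, denominator 3.
Numerator 4 × A(h/2) − A(h) = 4 × 0.9422774780 − 0.9352105309 = 2.8338993811
R = 2.8338993811/3 = 0.9446331270
Gap between inputs: 7.067e-03; correction applied: +0.0023556490.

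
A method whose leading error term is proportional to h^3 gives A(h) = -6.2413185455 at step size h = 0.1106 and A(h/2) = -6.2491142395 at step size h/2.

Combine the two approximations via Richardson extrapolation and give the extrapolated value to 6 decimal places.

-6.250228

r = 3, so 2^r = 8.
Top: 8(-6.2491142395) − (-6.2413185455) = -43.7515953705
Extrapolated: (-43.7515953705) / 7 = -6.2502279101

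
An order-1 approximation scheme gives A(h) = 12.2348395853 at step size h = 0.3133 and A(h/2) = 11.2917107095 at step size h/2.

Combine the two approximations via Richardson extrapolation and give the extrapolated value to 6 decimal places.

The method has order 1: 2^1 = 2.
Numerator 2*A(h/2) − A(h) = 2*11.2917107095 − 12.2348395853 = 10.3485818337
R = 10.3485818337/1 = 10.3485818337
Gap between inputs: 9.431e-01; correction applied: −0.9431288758.

10.348582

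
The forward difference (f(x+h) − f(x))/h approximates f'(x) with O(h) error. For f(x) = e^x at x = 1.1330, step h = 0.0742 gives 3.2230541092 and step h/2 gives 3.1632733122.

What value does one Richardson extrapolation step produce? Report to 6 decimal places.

3.103493

Order 1 gives 2^r = 2 and 2^r − 1 = 1.
Weighted: 6.3265466244 − 3.2230541092 = 3.1034925152
(2×3.1632733122 − 3.2230541092)/(2 − 1) = 3.1034925152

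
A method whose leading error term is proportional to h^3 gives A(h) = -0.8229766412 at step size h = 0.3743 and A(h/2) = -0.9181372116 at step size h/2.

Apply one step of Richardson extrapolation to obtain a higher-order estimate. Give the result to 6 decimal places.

-0.931732

Order 3 gives 2^r = 8 and 2^r − 1 = 7.
Weighted: (-7.3450976928) − (-0.8229766412) = -6.5221210516
(8*(-0.9181372116) − (-0.8229766412))/(8 − 1) = -0.9317315788
Correction |R − A(h/2)| = 1.359e-02; gap |A(h/2) − A(h)| = 9.516e-02.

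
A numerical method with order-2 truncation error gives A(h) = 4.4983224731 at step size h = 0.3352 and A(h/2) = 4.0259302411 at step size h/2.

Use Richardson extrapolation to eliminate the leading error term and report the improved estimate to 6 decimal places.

3.868466

The method has order 2: 2^2 = 4.
2^2·A(h/2) = 16.1037209644; minus A(h) gives 11.6053984913.
Divide by 2^2 − 1 = 3.
(4·4.0259302411 − 4.4983224731)/(4 − 1) = 3.8684661638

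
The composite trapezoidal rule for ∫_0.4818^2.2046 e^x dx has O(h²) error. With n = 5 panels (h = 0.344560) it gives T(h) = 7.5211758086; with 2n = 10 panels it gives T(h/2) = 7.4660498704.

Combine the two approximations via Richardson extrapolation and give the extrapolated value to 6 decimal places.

7.447675

Order 2 gives 2^r = 4 and 2^r − 1 = 3.
4×7.4660498704 = 29.8641994816; subtract 7.5211758086 → 22.3430236730
22.3430236730 ÷ 3 = 7.4476745577
Correction |R − A(h/2)| = 1.838e-02; gap |A(h/2) − A(h)| = 5.513e-02.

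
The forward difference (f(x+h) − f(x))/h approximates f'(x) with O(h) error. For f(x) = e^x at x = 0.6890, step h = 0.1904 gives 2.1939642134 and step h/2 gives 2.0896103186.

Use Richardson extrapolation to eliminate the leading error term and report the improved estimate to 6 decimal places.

1.985256

Method order is 1; weight 2^1 = 2.
2*2.0896103186 = 4.1792206372; subtract 2.1939642134 → 1.9852564238
Divide by 2^1 − 1 = 1.
Extrapolated: 1.9852564238 / 1 = 1.9852564238
Correction |R − A(h/2)| = 1.044e-01; gap |A(h/2) − A(h)| = 1.044e-01.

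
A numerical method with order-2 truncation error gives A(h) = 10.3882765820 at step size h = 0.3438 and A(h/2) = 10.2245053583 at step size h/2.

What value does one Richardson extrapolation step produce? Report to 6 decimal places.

With r = 2 the leading error scales as h^2, so the weight is 2^2 = 4.
4*10.2245053583 = 40.8980214332; 40.8980214332 − 10.3882765820 = 30.5097448512
Extrapolated: 30.5097448512 / 3 = 10.1699149504
Shift from A(h/2): −0.0545904079.

10.169915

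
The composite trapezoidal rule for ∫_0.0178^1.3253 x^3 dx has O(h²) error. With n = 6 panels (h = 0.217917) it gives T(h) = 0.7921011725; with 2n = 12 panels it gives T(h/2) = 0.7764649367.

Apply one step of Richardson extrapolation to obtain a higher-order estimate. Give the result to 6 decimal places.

Order 2 gives 2^r = 4 and 2^r − 1 = 3.
4*0.7764649367 = 3.1058597468; subtract 0.7921011725 → 2.3137585743
Divide by 2^2 − 1 = 3.
(4*0.7764649367 − 0.7921011725)/(4 − 1) = 0.7712528581
Shift from A(h/2): −0.0052120786.

0.771253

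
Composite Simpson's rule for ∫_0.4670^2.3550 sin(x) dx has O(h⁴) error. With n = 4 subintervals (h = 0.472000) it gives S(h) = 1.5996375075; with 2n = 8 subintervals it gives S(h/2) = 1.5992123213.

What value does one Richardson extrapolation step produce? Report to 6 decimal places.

Order 4 gives 2^r = 16 and 2^r − 1 = 15.
16·1.5992123213 = 25.5873971408; 25.5873971408 − 1.5996375075 = 23.9877596333
(16·1.5992123213 − 1.5996375075)/(16 − 1) = 1.5991839756

1.599184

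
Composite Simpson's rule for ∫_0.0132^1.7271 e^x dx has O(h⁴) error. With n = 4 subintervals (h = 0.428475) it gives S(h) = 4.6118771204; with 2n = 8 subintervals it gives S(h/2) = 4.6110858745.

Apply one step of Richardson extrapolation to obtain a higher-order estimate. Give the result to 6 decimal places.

4.611033

Order 4 gives 2^r = 16 and 2^r − 1 = 15.
Numerator 16 × A(h/2) − A(h) = 16 × 4.6110858745 − 4.6118771204 = 69.1654968716
R = 69.1654968716/15 = 4.6110331248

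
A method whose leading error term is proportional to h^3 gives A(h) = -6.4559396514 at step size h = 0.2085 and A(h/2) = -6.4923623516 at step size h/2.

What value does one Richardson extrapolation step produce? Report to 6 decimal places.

r = 3: numerator weight 8, denominator 7.
A(h/2) − A(h) = -6.4923623516 − (-6.4559396514) = -0.0364227002
Correction (A(h/2) − A(h))/(8 − 1) = (-0.0364227002)/7 = -0.0052032429
R = A(h/2) + (A(h/2) − A(h))/7 = -6.4923623516 − 0.0052032429 = -6.4975655945

-6.497566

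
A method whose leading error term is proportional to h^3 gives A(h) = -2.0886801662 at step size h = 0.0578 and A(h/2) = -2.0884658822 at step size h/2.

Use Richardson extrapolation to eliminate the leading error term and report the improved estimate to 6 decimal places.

r = 3: numerator weight 8, denominator 7.
Top: 8(-2.0884658822) − (-2.0886801662) = -14.6190468914
(-14.6190468914) ÷ 7 = -2.0884352702
Gap between inputs: 2.143e-04; correction applied: +0.0000306120.

-2.088435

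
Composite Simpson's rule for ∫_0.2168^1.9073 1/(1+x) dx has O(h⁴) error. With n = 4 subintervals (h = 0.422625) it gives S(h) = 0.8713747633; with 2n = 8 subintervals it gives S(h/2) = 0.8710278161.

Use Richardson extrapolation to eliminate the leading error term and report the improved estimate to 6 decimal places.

r = 4, so 2^r = 16.
Top: 16(0.8710278161) − (0.8713747633) = 13.0650702943
R = 13.0650702943/15 = 0.8710046863
Gap between inputs: 3.469e-04; correction applied: −0.0000231298.

0.871005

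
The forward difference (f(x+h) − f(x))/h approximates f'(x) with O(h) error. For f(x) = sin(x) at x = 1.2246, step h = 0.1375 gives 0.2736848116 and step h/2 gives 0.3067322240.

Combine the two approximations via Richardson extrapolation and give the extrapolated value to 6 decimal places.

Method order is 1; weight 2^1 = 2.
2 × 0.3067322240 = 0.6134644480; 0.6134644480 − 0.2736848116 = 0.3397796364
R = 0.3397796364/1 = 0.3397796364

0.339780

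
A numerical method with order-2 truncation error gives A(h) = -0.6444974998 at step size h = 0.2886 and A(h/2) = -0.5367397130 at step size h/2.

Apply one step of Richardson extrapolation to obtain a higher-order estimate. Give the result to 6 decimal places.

-0.500820

Error is O(h^2); halving h shrinks it by 2^2 = 4.
2^2·A(h/2) = -2.1469588520; minus A(h) gives -1.5024613522.
Denominator 4 − 1 = 3.
Result: -0.5008204507
Shift from A(h/2): +0.0359192623.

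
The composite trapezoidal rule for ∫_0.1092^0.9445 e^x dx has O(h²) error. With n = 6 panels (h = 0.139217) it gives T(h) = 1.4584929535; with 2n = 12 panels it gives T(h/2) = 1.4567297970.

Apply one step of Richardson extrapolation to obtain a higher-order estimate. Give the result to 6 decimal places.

r = 2: numerator weight 4, denominator 3.
Weighted: 5.8269191880 − 1.4584929535 = 4.3684262345
Denominator 4 − 1 = 3.
4.3684262345 ÷ 3 = 1.4561420782
Gap between inputs: 1.763e-03; correction applied: −0.0005877188.

1.456142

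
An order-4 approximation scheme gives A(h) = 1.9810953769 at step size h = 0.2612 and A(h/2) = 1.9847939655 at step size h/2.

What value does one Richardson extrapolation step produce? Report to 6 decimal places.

1.985041

Order 4 gives 2^r = 16 and 2^r − 1 = 15.
2^4*A(h/2) = 31.7567034480; minus A(h) gives 29.7756080711.
Denominator 16 − 1 = 15.
Result: 1.9850405381
Gap between inputs: 3.699e-03; correction applied: +0.0002465726.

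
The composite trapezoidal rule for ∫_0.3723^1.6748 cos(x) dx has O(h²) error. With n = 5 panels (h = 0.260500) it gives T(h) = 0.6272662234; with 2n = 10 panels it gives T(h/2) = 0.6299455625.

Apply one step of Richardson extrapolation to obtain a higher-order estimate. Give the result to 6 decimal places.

Method order is 2; weight 2^2 = 4.
Top: 4(0.6299455625) − (0.6272662234) = 1.8925160266
(4*0.6299455625 − 0.6272662234)/(4 − 1) = 0.6308386755

0.630839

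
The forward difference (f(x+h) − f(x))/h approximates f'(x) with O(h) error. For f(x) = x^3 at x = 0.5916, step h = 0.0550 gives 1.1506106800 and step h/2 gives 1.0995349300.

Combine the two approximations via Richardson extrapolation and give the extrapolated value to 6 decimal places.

The method has order 1: 2^1 = 2.
Top: 2(1.0995349300) − (1.1506106800) = 1.0484591800
R = 1.0484591800/1 = 1.0484591800
Gap between inputs: 5.108e-02; correction applied: −0.0510757500.

1.048459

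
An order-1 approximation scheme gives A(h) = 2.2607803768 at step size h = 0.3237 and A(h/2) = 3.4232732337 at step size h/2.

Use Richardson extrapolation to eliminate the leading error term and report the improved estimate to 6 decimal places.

4.585766

Method order is 1; weight 2^1 = 2.
Top: 2(3.4232732337) − (2.2607803768) = 4.5857660906
R = 4.5857660906/1 = 4.5857660906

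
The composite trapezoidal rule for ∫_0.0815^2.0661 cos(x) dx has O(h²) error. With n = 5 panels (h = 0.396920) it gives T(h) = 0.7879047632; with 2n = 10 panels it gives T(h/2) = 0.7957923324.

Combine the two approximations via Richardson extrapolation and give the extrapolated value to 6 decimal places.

r = 2, so 2^r = 4.
2^2·A(h/2) = 3.1831693296; minus A(h) gives 2.3952645664.
Extrapolated: 2.3952645664 / 3 = 0.7984215221
Gap between inputs: 7.888e-03; correction applied: +0.0026291897.

0.798422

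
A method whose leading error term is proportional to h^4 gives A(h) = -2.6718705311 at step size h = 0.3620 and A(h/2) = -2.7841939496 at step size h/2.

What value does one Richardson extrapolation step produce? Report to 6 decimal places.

Order 4 gives 2^r = 16 and 2^r − 1 = 15.
16 × (-2.7841939496) = -44.5471031936; subtract (-2.6718705311) → -41.8752326625
Denominator 16 − 1 = 15.
Extrapolated: (-41.8752326625) / 15 = -2.7916821775
Gap between inputs: 1.123e-01; correction applied: −0.0074882279.

-2.791682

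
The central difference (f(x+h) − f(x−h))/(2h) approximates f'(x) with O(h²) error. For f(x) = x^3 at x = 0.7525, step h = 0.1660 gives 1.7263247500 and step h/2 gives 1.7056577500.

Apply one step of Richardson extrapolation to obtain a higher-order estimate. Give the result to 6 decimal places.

1.698769

The method has order 2: 2^2 = 4.
2^2 × A(h/2) = 6.8226310000; minus A(h) gives 5.0963062500.
Denominator 4 − 1 = 3.
R = 5.0963062500/3 = 1.6987687500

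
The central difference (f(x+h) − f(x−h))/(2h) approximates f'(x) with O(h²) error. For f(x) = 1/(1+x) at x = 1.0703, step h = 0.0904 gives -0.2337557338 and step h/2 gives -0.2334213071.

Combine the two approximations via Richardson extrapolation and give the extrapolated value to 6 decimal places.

Method order is 2; weight 2^2 = 4.
Top: 4(-0.2334213071) − (-0.2337557338) = -0.6999294946
Extrapolated: (-0.6999294946) / 3 = -0.2333098315
Correction |R − A(h/2)| = 1.115e-04; gap |A(h/2) − A(h)| = 3.344e-04.

-0.233310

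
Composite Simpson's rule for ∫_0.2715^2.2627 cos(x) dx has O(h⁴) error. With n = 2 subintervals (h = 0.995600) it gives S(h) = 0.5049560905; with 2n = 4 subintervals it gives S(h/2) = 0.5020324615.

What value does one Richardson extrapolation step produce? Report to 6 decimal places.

r = 4, so 2^r = 16.
2^4*A(h/2) = 8.0325193840; minus A(h) gives 7.5275632935.
Denominator 16 − 1 = 15.
7.5275632935 ÷ 15 = 0.5018375529
Correction |R − A(h/2)| = 1.949e-04; gap |A(h/2) − A(h)| = 2.924e-03.

0.501838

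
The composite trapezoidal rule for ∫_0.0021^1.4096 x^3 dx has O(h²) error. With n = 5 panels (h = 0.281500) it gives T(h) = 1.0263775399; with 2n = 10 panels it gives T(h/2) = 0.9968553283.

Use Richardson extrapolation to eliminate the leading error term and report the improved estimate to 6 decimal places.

0.987015

With r = 2 the leading error scales as h^2, so the weight is 2^2 = 4.
Top: 4(0.9968553283) − (1.0263775399) = 2.9610437733
(4×0.9968553283 − 1.0263775399)/(4 − 1) = 0.9870145911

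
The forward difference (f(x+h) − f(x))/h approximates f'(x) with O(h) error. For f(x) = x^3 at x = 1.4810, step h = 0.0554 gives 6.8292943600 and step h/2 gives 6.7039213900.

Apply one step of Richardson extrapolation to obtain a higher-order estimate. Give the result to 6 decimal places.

With r = 1 the leading error scales as h^1, so the weight is 2^1 = 2.
2 × 6.7039213900 = 13.4078427800; 13.4078427800 − 6.8292943600 = 6.5785484200
Denominator 2 − 1 = 1.
R = 6.5785484200/1 = 6.5785484200
Shift from A(h/2): −0.1253729700.

6.578548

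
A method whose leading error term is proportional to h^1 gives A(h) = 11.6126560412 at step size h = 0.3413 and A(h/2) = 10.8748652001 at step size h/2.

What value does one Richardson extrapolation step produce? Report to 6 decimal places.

Error is O(h^1); halving h shrinks it by 2^1 = 2.
Top: 2(10.8748652001) − (11.6126560412) = 10.1370743590
(2×10.8748652001 − 11.6126560412)/(2 − 1) = 10.1370743590
Correction |R − A(h/2)| = 7.378e-01; gap |A(h/2) − A(h)| = 7.378e-01.

10.137074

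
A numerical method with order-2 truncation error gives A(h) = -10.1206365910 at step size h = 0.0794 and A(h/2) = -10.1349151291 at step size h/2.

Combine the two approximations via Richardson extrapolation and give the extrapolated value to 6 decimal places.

-10.139675

The method has order 2: 2^2 = 4.
4·(-10.1349151291) − (-10.1206365910) = -30.4190239254
(4·(-10.1349151291) − (-10.1206365910))/(4 − 1) = -10.1396746418
Shift from A(h/2): −0.0047595127.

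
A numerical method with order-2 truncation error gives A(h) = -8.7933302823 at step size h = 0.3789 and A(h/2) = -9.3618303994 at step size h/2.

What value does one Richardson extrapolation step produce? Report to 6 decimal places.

Method order is 2; weight 2^2 = 4.
2^2·A(h/2) = -37.4473215976; minus A(h) gives -28.6539913153.
(-28.6539913153) ÷ 3 = -9.5513304384
Gap between inputs: 5.685e-01; correction applied: −0.1895000390.

-9.551330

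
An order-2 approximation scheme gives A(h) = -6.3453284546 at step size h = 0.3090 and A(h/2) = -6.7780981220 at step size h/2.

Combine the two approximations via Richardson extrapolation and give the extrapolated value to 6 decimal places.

-6.922355

Method order is 2; weight 2^2 = 4.
Numerator 4 × A(h/2) − A(h) = 4 × (-6.7780981220) − (-6.3453284546) = -20.7670640334
(4 × (-6.7780981220) − (-6.3453284546))/(4 − 1) = -6.9223546778
Correction |R − A(h/2)| = 1.443e-01; gap |A(h/2) − A(h)| = 4.328e-01.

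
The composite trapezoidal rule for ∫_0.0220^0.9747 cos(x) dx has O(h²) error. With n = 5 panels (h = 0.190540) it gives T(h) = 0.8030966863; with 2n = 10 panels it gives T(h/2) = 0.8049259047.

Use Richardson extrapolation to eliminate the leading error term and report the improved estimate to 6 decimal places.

0.805536

Leading term ∝ h^2; use weight 4 = 2^2.
4×0.8049259047 = 3.2197036188; subtract 0.8030966863 → 2.4166069325
Denominator 4 − 1 = 3.
Extrapolated: 2.4166069325 / 3 = 0.8055356442
Correction |R − A(h/2)| = 6.097e-04; gap |A(h/2) − A(h)| = 1.829e-03.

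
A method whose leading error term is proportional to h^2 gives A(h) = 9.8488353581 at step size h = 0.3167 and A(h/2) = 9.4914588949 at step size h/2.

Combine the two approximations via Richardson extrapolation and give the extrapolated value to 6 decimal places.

9.372333

Error is O(h^2); halving h shrinks it by 2^2 = 4.
4*9.4914588949 = 37.9658355796; subtract 9.8488353581 → 28.1170002215
Extrapolated: 28.1170002215 / 3 = 9.3723334072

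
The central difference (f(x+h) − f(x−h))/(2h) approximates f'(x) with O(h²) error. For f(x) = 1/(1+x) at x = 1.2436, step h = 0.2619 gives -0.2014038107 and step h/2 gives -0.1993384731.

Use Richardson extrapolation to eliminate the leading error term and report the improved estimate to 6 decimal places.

-0.198650

The method has order 2: 2^2 = 4.
Weighted: (-0.7973538924) − (-0.2014038107) = -0.5959500817
Denominator 4 − 1 = 3.
Result: -0.1986500272
Shift from A(h/2): +0.0006884459.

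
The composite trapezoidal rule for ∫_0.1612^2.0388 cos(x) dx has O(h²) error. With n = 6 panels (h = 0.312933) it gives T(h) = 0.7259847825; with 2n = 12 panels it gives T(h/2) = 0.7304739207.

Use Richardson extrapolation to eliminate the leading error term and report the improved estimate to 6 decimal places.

Method order is 2; weight 2^2 = 4.
Numerator 4·A(h/2) − A(h) = 4·0.7304739207 − 0.7259847825 = 2.1959109003
R = 2.1959109003/3 = 0.7319703001
Shift from A(h/2): +0.0014963794.

0.731970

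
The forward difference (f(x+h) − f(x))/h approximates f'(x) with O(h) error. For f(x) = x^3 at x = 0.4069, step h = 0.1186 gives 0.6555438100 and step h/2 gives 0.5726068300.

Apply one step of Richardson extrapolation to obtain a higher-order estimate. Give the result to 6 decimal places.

0.489670

r = 1: numerator weight 2, denominator 1.
A(h/2) − A(h) = 0.5726068300 − 0.6555438100 = -0.0829369800
Divide by 2^1 − 1 = 1: (-0.0829369800)/1 = -0.0829369800
R = 0.5726068300 − 0.0829369800 = 0.4896698500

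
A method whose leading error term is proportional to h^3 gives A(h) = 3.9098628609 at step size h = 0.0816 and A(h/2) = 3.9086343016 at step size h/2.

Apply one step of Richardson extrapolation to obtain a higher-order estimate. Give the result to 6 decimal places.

Leading term ∝ h^3; use weight 8 = 2^3.
Weighted: 31.2690744128 − 3.9098628609 = 27.3592115519
(8·3.9086343016 − 3.9098628609)/(8 − 1) = 3.9084587931

3.908459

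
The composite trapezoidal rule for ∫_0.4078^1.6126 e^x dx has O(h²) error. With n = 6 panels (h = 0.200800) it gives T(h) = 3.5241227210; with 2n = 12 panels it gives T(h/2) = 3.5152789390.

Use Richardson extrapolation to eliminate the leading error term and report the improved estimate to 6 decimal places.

Leading term ∝ h^2; use weight 4 = 2^2.
Numerator 4*A(h/2) − A(h) = 4*3.5152789390 − 3.5241227210 = 10.5369930350
10.5369930350 ÷ 3 = 3.5123310117

3.512331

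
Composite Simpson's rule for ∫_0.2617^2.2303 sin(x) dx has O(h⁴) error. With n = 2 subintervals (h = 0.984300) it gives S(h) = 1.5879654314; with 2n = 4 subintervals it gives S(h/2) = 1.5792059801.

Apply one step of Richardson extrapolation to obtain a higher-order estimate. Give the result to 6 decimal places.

1.578622

With r = 4 the leading error scales as h^4, so the weight is 2^4 = 16.
Weighted: 25.2672956816 − 1.5879654314 = 23.6793302502
Divide by 2^4 − 1 = 15.
R = 23.6793302502/15 = 1.5786220167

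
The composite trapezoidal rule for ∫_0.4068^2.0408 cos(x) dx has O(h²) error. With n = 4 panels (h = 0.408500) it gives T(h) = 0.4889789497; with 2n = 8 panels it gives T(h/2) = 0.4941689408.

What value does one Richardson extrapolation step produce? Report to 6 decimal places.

0.495899

r = 2, so 2^r = 4.
Difference of the inputs: 0.4941689408 − 0.4889789497 = 0.0051899911
Correction (A(h/2) − A(h))/(4 − 1) = 0.0051899911/3 = 0.0017299970
R = A(h/2) + (A(h/2) − A(h))/3 = 0.4941689408 + 0.0017299970 = 0.4958989378
Gap between inputs: 5.190e-03; correction applied: +0.0017299970.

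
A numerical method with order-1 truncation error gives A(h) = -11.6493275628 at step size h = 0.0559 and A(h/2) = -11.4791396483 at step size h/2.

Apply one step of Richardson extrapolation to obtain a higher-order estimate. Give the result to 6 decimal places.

Order 1 gives 2^r = 2 and 2^r − 1 = 1.
2×(-11.4791396483) = -22.9582792966; (-22.9582792966) − (-11.6493275628) = -11.3089517338
Divide by 2^1 − 1 = 1.
(2×(-11.4791396483) − (-11.6493275628))/(2 − 1) = -11.3089517338
Correction |R − A(h/2)| = 1.702e-01; gap |A(h/2) − A(h)| = 1.702e-01.

-11.308952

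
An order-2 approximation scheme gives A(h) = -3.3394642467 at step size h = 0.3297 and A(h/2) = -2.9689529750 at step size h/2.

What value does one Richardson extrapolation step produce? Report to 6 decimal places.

r = 2: numerator weight 4, denominator 3.
4·(-2.9689529750) = -11.8758119000; (-11.8758119000) − (-3.3394642467) = -8.5363476533
Divide by 2^2 − 1 = 3.
R = (-8.5363476533)/3 = -2.8454492178

-2.845449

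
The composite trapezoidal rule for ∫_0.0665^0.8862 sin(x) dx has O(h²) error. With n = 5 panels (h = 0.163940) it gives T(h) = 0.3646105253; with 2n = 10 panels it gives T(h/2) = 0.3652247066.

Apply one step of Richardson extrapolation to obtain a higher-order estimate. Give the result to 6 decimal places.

0.365429

Error is O(h^2); halving h shrinks it by 2^2 = 4.
4 × 0.3652247066 = 1.4608988264; subtract 0.3646105253 → 1.0962883011
Divide by 2^2 − 1 = 3.
R = 1.0962883011/3 = 0.3654294337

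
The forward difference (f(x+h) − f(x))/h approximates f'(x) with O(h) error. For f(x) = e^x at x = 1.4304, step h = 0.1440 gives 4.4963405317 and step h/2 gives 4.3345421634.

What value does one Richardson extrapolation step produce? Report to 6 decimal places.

With r = 1 the leading error scales as h^1, so the weight is 2^1 = 2.
2·4.3345421634 = 8.6690843268; 8.6690843268 − 4.4963405317 = 4.1727437951
Divide by 2^1 − 1 = 1.
(2·4.3345421634 − 4.4963405317)/(2 − 1) = 4.1727437951
Shift from A(h/2): −0.1617983683.

4.172744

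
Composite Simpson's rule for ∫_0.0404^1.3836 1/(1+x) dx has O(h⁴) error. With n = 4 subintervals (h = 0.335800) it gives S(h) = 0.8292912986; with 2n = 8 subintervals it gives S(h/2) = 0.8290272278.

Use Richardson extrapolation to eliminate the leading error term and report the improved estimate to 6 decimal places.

0.829010

r = 4: numerator weight 16, denominator 15.
16·0.8290272278 − 0.8292912986 = 12.4351443462
(16·0.8290272278 − 0.8292912986)/(16 − 1) = 0.8290096231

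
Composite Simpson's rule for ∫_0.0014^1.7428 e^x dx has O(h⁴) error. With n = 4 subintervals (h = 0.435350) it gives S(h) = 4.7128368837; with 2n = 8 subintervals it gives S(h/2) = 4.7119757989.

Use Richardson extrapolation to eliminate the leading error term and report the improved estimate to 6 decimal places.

4.711918

Leading term ∝ h^4; use weight 16 = 2^4.
16·4.7119757989 − 4.7128368837 = 70.6787758987
Divide by 2^4 − 1 = 15.
70.6787758987 ÷ 15 = 4.7119183932
Shift from A(h/2): −0.0000574057.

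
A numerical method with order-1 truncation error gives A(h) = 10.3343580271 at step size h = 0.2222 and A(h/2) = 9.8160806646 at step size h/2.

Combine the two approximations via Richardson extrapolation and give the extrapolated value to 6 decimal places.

9.297803

Error is O(h^1); halving h shrinks it by 2^1 = 2.
Numerator 2*A(h/2) − A(h) = 2*9.8160806646 − 10.3343580271 = 9.2978033021
Divide by 2^1 − 1 = 1.
So the Richardson estimate is 9.2978033021.
Shift from A(h/2): −0.5182773625.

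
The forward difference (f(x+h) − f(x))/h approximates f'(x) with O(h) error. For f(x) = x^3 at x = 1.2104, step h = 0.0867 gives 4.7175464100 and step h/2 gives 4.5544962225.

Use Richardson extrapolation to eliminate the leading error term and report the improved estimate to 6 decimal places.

Order 1 gives 2^r = 2 and 2^r − 1 = 1.
2 × 4.5544962225 = 9.1089924450; 9.1089924450 − 4.7175464100 = 4.3914460350
Extrapolated: 4.3914460350 / 1 = 4.3914460350

4.391446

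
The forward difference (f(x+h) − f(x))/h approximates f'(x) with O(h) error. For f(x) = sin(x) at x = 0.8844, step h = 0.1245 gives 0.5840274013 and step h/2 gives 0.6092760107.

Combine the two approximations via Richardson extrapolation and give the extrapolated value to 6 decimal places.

r = 1, so 2^r = 2.
2×0.6092760107 − 0.5840274013 = 0.6345246201
Divide by 2^1 − 1 = 1.
So the Richardson estimate is 0.6345246201.

0.634525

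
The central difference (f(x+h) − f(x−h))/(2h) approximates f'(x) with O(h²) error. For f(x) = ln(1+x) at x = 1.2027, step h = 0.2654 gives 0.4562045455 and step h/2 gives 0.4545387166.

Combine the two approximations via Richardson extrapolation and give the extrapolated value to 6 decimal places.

0.453983

r = 2, so 2^r = 4.
4 × 0.4545387166 − 0.4562045455 = 1.3619503209
Divide by 2^2 − 1 = 3.
(4 × 0.4545387166 − 0.4562045455)/(4 − 1) = 0.4539834403
Gap between inputs: 1.666e-03; correction applied: −0.0005552763.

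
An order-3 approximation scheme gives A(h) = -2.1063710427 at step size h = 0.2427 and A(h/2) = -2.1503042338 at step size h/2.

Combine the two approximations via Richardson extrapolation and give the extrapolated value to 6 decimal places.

With r = 3 the leading error scales as h^3, so the weight is 2^3 = 8.
8 × (-2.1503042338) = -17.2024338704; (-17.2024338704) − (-2.1063710427) = -15.0960628277
(-15.0960628277) ÷ 7 = -2.1565804040

-2.156580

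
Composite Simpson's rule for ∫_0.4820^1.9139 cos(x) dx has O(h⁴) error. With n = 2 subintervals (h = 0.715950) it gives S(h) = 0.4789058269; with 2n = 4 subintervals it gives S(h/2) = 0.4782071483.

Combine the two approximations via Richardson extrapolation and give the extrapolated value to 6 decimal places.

0.478161

Method order is 4; weight 2^4 = 16.
Weighted: 7.6513143728 − 0.4789058269 = 7.1724085459
Denominator 16 − 1 = 15.
7.1724085459 ÷ 15 = 0.4781605697
Shift from A(h/2): −0.0000465786.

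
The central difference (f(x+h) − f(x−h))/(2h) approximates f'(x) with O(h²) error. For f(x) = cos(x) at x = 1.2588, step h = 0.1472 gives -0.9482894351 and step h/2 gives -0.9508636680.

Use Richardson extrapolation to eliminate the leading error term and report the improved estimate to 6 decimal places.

The method has order 2: 2^2 = 4.
2^2×A(h/2) = -3.8034546720; minus A(h) gives -2.8551652369.
Divide by 2^2 − 1 = 3.
Result: -0.9517217456

-0.951722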